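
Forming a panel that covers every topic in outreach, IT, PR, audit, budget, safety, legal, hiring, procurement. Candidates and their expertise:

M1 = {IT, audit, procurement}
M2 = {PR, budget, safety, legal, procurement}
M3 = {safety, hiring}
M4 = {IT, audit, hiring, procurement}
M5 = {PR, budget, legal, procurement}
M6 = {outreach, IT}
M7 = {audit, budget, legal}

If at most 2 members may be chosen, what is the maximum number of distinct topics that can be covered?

8

Choosing M2, M4 covers {IT, PR, audit, budget, safety, legal, hiring, procurement} — 8 topics.
No choice of 2 members does better; here outreach is left uncovered.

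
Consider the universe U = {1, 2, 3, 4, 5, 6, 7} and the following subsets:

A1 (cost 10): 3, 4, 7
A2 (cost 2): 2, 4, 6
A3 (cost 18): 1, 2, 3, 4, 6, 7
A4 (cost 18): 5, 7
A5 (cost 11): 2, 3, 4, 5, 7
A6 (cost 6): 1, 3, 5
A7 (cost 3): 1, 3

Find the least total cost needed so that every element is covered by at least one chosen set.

16

A2, A5, A7 cover every element at cost 2 + 11 + 3 = 16.
Any cover uses at least 2 sets; among all covering selections none totals below 16.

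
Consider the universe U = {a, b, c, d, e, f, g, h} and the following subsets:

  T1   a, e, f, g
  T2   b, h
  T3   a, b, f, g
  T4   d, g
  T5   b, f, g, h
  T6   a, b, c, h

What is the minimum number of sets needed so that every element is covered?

3

T1, T4, T6 together cover {a, b, c, d, e, f, g, h} — every element.
No 2 of the 6 sets cover everything (all 15 pairs fall short), so 3 is minimum.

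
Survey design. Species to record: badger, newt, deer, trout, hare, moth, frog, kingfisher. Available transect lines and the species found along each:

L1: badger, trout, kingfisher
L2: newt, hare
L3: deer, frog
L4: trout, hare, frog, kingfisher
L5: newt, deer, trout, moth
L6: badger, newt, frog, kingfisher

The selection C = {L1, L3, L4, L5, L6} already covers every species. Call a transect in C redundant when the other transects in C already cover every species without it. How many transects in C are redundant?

Drop L1: the rest still cover every species — redundant.
Drop L3: the rest still cover every species — redundant.
Drop L4: hare uncovered — not redundant.
Drop L5: moth uncovered — not redundant.
Drop L6: the rest still cover every species — redundant.
3 redundant: L1, L3, L6.

3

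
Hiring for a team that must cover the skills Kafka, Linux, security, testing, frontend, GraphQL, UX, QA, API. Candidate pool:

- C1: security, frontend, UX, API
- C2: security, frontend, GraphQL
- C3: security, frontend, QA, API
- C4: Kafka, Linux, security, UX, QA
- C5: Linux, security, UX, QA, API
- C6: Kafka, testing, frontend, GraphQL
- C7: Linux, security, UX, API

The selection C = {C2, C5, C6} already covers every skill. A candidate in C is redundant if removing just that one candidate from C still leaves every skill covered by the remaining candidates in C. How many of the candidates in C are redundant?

1

Drop C2: the rest still cover every skill — redundant.
Drop C5: Linux, UX, QA, API uncovered — not redundant.
Drop C6: Kafka, testing uncovered — not redundant.
1 redundant: C2.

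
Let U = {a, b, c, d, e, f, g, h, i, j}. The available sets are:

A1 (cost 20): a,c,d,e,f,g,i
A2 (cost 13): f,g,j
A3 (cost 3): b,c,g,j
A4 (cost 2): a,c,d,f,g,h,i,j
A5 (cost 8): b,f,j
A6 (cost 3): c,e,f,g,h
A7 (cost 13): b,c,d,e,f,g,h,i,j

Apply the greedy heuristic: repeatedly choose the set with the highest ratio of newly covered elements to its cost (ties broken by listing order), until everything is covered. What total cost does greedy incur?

8

Pick 1: A4 adds 8 new (a, c, d, f, g, h, i, j) at cost 2 (ratio 8/2).
Pick 2: A3 adds 1 new (b) at cost 3 (ratio 1/3).
Pick 3: A6 adds 1 new (e) at cost 3 (ratio 1/3).
Greedy total cost: 2 + 3 + 3 = 8.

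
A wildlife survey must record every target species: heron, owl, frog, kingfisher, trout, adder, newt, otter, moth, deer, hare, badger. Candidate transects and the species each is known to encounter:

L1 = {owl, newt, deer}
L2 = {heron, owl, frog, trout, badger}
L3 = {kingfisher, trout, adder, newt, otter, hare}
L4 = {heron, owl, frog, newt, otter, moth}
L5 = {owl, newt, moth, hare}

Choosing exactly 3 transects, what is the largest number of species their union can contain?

11

Choosing L1, L2, L3 covers {heron, owl, frog, kingfisher, trout, adder, newt, otter, deer, hare, badger} — 11 species.
No choice of 3 transects does better; here moth is left uncovered.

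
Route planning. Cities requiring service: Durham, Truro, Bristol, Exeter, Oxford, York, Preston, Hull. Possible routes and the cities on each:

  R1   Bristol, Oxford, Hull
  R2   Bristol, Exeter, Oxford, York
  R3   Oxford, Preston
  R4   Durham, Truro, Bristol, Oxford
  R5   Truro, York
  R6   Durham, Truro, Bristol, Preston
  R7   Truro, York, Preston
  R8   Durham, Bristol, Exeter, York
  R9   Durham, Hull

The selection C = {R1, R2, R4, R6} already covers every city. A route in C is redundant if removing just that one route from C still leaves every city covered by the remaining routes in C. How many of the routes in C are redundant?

Drop R1: Hull uncovered — not redundant.
Drop R2: Exeter, York uncovered — not redundant.
Drop R4: the rest still cover every city — redundant.
Drop R6: Preston uncovered — not redundant.
1 redundant: R4.

1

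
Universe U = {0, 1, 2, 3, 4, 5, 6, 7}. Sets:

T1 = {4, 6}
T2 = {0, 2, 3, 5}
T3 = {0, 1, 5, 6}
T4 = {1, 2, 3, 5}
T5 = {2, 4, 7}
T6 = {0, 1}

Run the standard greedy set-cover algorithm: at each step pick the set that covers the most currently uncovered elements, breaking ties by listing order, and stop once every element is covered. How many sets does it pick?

Pick 1: T2 covers 4 new elements (0, 2, 3, 5).
Pick 2: T1 covers 2 new elements (4, 6).
Pick 3: T3 covers 1 new elements (1).
Pick 4: T5 covers 1 new elements (7).
Greedy uses 4 sets. (The true minimum is 3.)

4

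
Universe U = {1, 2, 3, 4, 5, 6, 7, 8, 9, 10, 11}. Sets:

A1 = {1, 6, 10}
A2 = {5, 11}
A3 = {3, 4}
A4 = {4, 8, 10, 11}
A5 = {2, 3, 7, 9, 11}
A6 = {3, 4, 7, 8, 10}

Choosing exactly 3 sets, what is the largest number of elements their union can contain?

Choosing A1, A4, A5 covers {1, 2, 3, 4, 6, 7, 8, 9, 10, 11} — 10 elements.
No choice of 3 sets does better; here 5 is left uncovered.

10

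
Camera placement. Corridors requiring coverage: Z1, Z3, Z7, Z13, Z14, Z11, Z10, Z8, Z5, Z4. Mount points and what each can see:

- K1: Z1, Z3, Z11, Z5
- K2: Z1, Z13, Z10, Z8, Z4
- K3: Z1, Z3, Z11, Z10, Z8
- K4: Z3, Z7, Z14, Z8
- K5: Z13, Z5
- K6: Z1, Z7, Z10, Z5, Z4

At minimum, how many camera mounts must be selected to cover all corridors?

K1, K2, K4 together cover {Z1, Z3, Z7, Z13, Z14, Z11, Z10, Z8, Z5, Z4} — every corridor.
No 2 of the 6 camera mounts cover everything (all 15 pairs fall short), so 3 is minimum.

3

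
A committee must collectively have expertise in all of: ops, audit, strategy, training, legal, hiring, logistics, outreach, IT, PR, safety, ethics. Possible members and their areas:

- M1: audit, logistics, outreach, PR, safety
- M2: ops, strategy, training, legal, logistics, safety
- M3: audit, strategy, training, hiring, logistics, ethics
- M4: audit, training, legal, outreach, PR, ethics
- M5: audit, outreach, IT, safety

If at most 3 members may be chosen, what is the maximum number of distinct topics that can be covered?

Choosing M1, M2, M3 covers {ops, audit, strategy, training, legal, hiring, logistics, outreach, PR, safety, ethics} — 11 topics.
No choice of 3 members does better; here IT is left uncovered.

11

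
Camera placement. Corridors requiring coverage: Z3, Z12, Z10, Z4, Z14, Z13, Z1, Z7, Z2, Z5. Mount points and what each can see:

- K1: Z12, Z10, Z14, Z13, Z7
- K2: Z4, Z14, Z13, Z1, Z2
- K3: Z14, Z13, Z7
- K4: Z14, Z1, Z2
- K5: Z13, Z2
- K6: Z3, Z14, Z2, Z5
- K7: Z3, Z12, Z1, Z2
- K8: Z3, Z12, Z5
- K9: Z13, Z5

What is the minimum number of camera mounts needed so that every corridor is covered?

K1, K2, K6 together cover {Z3, Z12, Z10, Z4, Z14, Z13, Z1, Z7, Z2, Z5} — every corridor.
No 2 of the 9 camera mounts cover everything (all 36 pairs fall short), so 3 is minimum.

3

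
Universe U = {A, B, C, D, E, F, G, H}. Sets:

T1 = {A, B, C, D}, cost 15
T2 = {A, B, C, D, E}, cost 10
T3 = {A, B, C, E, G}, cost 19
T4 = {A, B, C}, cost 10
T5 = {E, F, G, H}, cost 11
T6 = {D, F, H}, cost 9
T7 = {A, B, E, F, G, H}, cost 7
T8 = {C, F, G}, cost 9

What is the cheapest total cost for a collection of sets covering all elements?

T2, T7 cover every element at cost 10 + 7 = 17.
Any cover uses at least 2 sets; among all covering selections none totals below 17.

17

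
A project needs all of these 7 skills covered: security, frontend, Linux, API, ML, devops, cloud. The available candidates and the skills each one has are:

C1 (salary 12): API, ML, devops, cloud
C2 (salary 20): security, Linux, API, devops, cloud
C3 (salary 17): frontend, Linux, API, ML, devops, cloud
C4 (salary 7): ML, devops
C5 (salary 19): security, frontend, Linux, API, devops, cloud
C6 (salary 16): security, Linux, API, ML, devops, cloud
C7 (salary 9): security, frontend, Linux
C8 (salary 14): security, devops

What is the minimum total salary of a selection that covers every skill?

C1, C7 cover every skill at salary 12 + 9 = 21.
Any cover uses at least 2 candidates; among all covering selections none totals below 21.

21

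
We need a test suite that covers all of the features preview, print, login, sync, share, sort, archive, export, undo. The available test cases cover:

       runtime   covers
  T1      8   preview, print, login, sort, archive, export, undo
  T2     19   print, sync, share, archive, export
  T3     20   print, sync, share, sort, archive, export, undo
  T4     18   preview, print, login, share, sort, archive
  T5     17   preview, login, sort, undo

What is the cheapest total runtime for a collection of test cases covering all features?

T1, T2 cover every feature at runtime 8 + 19 = 27.
Any cover uses at least 2 test cases; among all covering selections none totals below 27.

27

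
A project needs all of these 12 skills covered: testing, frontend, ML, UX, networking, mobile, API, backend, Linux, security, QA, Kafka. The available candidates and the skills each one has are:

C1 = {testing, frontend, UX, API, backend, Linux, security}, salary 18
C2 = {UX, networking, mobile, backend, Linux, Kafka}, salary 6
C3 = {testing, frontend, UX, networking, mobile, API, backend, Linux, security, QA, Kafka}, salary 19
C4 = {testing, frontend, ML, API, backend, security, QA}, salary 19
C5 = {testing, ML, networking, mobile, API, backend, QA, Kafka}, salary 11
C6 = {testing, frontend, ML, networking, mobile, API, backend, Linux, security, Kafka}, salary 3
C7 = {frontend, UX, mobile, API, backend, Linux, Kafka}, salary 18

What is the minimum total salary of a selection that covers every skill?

C2, C5, C6 cover every skill at salary 6 + 11 + 3 = 20.
Any cover uses at least 2 candidates; among all covering selections none totals below 20.

20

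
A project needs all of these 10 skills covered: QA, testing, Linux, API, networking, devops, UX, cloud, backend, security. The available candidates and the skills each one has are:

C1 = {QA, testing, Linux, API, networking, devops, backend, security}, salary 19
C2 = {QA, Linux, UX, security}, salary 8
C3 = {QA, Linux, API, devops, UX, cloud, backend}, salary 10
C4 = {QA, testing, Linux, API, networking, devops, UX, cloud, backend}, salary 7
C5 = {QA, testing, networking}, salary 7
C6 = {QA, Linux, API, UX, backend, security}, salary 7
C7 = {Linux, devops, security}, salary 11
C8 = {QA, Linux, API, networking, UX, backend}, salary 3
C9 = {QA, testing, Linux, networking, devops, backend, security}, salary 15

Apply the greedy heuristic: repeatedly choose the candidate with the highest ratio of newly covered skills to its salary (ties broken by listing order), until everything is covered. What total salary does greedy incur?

Pick 1: C8 adds 6 new (QA, Linux, API, networking, UX, backend) at salary 3 (ratio 6/3).
Pick 2: C4 adds 3 new (testing, devops, cloud) at salary 7 (ratio 3/7).
Pick 3: C6 adds 1 new (security) at salary 7 (ratio 1/7).
Greedy total salary: 3 + 7 + 7 = 17. (The true optimum is 14, so greedy overshoots here.)

17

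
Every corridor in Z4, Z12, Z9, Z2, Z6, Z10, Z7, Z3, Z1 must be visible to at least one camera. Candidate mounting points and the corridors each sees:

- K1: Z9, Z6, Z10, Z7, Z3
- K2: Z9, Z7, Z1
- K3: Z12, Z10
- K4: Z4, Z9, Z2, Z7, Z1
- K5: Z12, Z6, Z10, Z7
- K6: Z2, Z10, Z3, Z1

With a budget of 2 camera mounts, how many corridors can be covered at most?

Choosing K1, K4 covers {Z4, Z9, Z2, Z6, Z10, Z7, Z3, Z1} — 8 corridors.
No choice of 2 camera mounts does better; here Z12 is left uncovered.

8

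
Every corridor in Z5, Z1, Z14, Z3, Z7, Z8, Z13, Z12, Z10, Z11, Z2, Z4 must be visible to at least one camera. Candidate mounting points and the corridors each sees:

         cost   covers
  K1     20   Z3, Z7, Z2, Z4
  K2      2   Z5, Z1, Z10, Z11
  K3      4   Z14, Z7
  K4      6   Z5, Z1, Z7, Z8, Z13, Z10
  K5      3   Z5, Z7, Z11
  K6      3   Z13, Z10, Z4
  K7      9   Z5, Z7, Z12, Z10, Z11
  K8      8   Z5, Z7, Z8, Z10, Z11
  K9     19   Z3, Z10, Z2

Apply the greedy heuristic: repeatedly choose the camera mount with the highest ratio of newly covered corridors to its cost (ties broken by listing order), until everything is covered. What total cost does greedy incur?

43

Pick 1: K2 adds 4 new (Z5, Z1, Z10, Z11) at cost 2 (ratio 4/2).
Pick 2: K6 adds 2 new (Z13, Z4) at cost 3 (ratio 2/3).
Pick 3: K3 adds 2 new (Z14, Z7) at cost 4 (ratio 2/4).
Pick 4: K4 adds 1 new (Z8) at cost 6 (ratio 1/6).
Pick 5: K7 adds 1 new (Z12) at cost 9 (ratio 1/9).
Pick 6: K9 adds 2 new (Z3, Z2) at cost 19 (ratio 2/19).
Greedy total cost: 2 + 3 + 4 + 6 + 9 + 19 = 43. (The true optimum is 39, so greedy overshoots here.)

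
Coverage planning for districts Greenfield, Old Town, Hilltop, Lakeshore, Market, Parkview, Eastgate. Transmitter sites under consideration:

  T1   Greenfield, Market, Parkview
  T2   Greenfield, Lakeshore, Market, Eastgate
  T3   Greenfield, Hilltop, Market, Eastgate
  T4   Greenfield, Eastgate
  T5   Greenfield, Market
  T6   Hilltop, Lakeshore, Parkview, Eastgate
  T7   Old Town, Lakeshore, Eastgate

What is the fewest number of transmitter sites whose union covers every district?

3

T1, T3, T7 together cover {Greenfield, Old Town, Hilltop, Lakeshore, Market, Parkview, Eastgate} — every district.
No 2 of the 7 transmitter sites cover everything (all 21 pairs fall short), so 3 is minimum.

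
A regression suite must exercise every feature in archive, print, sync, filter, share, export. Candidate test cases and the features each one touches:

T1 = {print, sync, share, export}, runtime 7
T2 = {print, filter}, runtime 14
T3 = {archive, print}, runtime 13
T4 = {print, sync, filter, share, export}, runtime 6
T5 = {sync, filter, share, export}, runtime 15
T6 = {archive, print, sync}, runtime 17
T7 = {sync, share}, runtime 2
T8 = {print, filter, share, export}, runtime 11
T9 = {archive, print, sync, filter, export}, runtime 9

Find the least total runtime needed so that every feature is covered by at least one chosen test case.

11

T7, T9 cover every feature at runtime 2 + 9 = 11.
Any cover uses at least 2 test cases; among all covering selections none totals below 11.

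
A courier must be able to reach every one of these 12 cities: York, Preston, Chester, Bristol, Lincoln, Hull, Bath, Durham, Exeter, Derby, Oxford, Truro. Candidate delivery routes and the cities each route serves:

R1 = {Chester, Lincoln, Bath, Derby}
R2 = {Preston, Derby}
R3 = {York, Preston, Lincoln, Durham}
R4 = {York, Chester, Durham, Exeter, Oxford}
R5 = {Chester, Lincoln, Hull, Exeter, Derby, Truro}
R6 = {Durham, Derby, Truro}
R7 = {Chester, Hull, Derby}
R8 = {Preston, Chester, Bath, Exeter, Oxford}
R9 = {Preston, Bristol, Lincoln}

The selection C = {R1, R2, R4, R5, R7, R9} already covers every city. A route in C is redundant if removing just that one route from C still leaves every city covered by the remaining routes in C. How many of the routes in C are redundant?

Drop R1: Bath uncovered — not redundant.
Drop R2: the rest still cover every city — redundant.
Drop R4: York, Durham, Oxford uncovered — not redundant.
Drop R5: Truro uncovered — not redundant.
Drop R7: the rest still cover every city — redundant.
Drop R9: Bristol uncovered — not redundant.
2 redundant: R2, R7.

2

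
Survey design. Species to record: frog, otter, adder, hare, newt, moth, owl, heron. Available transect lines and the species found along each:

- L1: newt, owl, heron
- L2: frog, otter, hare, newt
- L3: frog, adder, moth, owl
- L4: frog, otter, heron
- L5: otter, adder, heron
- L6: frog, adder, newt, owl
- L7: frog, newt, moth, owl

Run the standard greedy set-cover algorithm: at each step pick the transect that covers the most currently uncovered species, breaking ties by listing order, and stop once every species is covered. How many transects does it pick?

Pick 1: L2 covers 4 new species (frog, otter, hare, newt).
Pick 2: L3 covers 3 new species (adder, moth, owl).
Pick 3: L1 covers 1 new species (heron).
Greedy uses 3 transects.

3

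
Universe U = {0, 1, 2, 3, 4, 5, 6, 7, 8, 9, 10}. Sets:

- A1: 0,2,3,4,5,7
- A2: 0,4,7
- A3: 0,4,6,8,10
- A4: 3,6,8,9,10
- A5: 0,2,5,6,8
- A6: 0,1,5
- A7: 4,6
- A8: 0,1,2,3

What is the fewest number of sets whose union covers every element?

3

A1, A4, A6 together cover {0, 1, 2, 3, 4, 5, 6, 7, 8, 9, 10} — every element.
No 2 of the 8 sets cover everything (all 28 pairs fall short), so 3 is minimum.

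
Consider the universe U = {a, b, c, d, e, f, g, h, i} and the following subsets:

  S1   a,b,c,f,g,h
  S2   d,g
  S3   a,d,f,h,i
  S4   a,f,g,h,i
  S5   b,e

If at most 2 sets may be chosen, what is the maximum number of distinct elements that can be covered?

8

Choosing S1, S3 covers {a, b, c, d, f, g, h, i} — 8 elements.
No choice of 2 sets does better; here e is left uncovered.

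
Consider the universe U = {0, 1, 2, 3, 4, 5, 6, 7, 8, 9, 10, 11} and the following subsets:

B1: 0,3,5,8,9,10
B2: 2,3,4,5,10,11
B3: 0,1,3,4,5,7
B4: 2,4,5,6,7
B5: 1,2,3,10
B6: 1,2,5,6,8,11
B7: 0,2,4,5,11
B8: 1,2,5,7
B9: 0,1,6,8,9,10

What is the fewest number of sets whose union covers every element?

3

B1, B3, B6 together cover {0, 1, 2, 3, 4, 5, 6, 7, 8, 9, 10, 11} — every element.
No 2 of the 9 sets cover everything (all 36 pairs fall short), so 3 is minimum.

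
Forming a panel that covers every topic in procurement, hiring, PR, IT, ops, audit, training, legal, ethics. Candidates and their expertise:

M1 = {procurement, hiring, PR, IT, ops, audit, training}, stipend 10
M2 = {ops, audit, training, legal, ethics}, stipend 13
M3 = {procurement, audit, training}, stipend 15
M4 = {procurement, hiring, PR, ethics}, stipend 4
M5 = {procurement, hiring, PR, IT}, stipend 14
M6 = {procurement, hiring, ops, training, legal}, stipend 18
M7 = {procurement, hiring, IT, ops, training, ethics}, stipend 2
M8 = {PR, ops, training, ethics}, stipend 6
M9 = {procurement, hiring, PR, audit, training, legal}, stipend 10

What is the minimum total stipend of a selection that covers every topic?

12

M7, M9 cover every topic at stipend 2 + 10 = 12.
Any cover uses at least 2 members; among all covering selections none totals below 12.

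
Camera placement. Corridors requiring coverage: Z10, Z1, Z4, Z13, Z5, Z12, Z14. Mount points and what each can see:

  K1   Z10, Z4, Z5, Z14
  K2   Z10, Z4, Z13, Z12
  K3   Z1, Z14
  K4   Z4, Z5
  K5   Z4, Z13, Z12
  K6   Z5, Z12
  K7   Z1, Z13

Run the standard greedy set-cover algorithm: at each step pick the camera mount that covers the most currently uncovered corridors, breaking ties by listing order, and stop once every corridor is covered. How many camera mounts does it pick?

Pick 1: K1 covers 4 new corridors (Z10, Z4, Z5, Z14).
Pick 2: K2 covers 2 new corridors (Z13, Z12).
Pick 3: K3 covers 1 new corridors (Z1).
Greedy uses 3 camera mounts.

3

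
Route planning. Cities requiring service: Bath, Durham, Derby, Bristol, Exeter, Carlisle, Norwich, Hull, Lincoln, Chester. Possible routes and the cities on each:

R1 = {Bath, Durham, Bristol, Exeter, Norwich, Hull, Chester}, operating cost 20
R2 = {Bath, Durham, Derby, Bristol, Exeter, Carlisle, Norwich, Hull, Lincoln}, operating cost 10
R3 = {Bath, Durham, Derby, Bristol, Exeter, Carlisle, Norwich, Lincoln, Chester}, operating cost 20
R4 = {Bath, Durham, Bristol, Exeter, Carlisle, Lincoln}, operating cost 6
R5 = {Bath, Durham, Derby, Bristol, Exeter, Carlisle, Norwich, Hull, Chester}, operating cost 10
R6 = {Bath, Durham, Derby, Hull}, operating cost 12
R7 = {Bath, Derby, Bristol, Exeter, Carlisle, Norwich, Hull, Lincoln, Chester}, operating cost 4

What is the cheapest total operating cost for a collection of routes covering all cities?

R4, R7 cover every city at operating cost 6 + 4 = 10.
Any cover uses at least 2 routes; among all covering selections none totals below 10.

10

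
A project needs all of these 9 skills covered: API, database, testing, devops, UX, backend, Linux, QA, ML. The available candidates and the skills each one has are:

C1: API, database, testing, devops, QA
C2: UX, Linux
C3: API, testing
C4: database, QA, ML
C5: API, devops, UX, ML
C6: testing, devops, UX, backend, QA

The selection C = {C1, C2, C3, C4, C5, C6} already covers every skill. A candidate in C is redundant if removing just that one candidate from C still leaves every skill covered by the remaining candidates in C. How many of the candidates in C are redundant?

Drop C1: the rest still cover every skill — redundant.
Drop C2: Linux uncovered — not redundant.
Drop C3: the rest still cover every skill — redundant.
Drop C4: the rest still cover every skill — redundant.
Drop C5: the rest still cover every skill — redundant.
Drop C6: backend uncovered — not redundant.
4 redundant: C1, C3, C4, C5.

4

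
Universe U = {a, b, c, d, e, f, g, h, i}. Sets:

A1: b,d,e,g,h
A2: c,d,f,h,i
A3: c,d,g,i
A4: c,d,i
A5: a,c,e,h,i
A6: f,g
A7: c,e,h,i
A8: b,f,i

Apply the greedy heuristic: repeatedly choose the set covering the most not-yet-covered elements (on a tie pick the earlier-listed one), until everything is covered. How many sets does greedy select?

3

Pick 1: A1 covers 5 new elements (b, d, e, g, h).
Pick 2: A2 covers 3 new elements (c, f, i).
Pick 3: A5 covers 1 new elements (a).
Greedy uses 3 sets.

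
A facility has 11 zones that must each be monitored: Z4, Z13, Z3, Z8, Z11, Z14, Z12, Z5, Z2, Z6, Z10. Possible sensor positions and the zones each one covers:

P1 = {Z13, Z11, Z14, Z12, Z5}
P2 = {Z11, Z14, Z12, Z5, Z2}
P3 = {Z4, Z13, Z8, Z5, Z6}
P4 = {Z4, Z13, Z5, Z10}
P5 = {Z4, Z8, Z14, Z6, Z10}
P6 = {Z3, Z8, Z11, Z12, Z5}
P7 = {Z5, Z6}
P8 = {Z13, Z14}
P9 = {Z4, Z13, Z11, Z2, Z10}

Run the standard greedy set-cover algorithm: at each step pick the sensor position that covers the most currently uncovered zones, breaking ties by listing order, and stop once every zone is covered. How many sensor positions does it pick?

4

Pick 1: P1 covers 5 new zones (Z13, Z11, Z14, Z12, Z5).
Pick 2: P5 covers 4 new zones (Z4, Z8, Z6, Z10).
Pick 3: P2 covers 1 new zones (Z2).
Pick 4: P6 covers 1 new zones (Z3).
Greedy uses 4 sensor positions. (The true minimum is 3.)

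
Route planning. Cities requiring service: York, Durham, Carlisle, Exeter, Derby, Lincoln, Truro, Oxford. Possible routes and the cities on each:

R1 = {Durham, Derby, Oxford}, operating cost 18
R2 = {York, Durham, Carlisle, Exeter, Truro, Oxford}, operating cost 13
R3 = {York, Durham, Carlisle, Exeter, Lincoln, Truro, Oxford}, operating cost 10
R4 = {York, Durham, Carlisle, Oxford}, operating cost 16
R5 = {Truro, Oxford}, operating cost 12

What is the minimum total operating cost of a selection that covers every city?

28

R1, R3 cover every city at operating cost 18 + 10 = 28.
Any cover uses at least 2 routes; among all covering selections none totals below 28.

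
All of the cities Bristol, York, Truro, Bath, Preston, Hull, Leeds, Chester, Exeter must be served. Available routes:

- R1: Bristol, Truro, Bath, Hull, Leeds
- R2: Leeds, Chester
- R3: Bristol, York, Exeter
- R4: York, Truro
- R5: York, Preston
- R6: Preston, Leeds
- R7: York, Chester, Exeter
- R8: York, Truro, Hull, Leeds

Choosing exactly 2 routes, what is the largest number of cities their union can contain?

8

Choosing R1, R7 covers {Bristol, York, Truro, Bath, Hull, Leeds, Chester, Exeter} — 8 cities.
No choice of 2 routes does better; here Preston is left uncovered.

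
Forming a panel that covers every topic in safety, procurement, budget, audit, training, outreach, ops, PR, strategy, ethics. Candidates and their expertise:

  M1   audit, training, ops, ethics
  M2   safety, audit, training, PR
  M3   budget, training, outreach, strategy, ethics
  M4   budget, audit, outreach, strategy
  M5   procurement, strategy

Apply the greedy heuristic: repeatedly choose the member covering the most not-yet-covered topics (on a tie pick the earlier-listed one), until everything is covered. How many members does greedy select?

Pick 1: M3 covers 5 new topics (budget, training, outreach, strategy, ethics).
Pick 2: M2 covers 3 new topics (safety, audit, PR).
Pick 3: M1 covers 1 new topics (ops).
Pick 4: M5 covers 1 new topics (procurement).
Greedy uses 4 members.

4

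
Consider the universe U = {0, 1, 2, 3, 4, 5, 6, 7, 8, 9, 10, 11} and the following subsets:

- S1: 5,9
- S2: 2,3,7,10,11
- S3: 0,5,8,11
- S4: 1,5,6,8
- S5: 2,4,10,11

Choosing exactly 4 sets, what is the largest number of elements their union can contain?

Choosing S1, S2, S3, S4 covers {0, 1, 2, 3, 5, 6, 7, 8, 9, 10, 11} — 11 elements.
No choice of 4 sets does better; here 4 is left uncovered.

11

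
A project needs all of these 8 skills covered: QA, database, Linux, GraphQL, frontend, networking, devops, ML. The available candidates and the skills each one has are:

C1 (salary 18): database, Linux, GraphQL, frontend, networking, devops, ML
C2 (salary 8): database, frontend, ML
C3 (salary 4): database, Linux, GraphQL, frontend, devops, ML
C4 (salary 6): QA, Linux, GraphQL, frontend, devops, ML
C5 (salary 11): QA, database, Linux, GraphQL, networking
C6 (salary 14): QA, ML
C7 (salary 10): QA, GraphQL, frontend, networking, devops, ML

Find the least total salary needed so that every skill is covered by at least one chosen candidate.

14

C3, C7 cover every skill at salary 4 + 10 = 14.
Any cover uses at least 2 candidates; among all covering selections none totals below 14.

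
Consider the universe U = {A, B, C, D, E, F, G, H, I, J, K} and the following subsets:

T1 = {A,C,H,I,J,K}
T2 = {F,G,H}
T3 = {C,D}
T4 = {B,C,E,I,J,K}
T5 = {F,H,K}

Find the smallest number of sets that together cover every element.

T1, T2, T3, T4 together cover {A, B, C, D, E, F, G, H, I, J, K} — every element.
No 3 of the 5 sets cover everything (all 10 triples fall short), so 4 is minimum.

4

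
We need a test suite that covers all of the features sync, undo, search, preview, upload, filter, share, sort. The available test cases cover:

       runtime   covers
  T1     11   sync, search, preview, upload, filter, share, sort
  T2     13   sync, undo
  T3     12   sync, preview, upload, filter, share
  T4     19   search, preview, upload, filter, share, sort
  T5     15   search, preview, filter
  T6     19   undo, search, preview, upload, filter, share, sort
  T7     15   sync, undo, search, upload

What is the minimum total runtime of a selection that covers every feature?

24

T1, T2 cover every feature at runtime 11 + 13 = 24.
Any cover uses at least 2 test cases; among all covering selections none totals below 24.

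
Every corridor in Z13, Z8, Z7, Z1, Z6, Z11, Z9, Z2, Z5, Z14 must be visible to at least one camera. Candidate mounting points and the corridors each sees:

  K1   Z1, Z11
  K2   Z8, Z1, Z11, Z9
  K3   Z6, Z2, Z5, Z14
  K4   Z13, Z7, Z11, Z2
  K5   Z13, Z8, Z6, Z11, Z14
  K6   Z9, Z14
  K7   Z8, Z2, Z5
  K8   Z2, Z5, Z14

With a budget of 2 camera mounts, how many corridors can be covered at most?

Choosing K2, K3 covers {Z8, Z1, Z6, Z11, Z9, Z2, Z5, Z14} — 8 corridors.
No choice of 2 camera mounts does better; here Z13, Z7 are left uncovered.

8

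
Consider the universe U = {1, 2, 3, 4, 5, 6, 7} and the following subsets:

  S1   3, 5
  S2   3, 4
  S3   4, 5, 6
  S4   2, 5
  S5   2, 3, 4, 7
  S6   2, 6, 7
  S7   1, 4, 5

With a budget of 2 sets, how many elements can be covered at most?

6

Choosing S3, S5 covers {2, 3, 4, 5, 6, 7} — 6 elements.
No choice of 2 sets does better; here 1 is left uncovered.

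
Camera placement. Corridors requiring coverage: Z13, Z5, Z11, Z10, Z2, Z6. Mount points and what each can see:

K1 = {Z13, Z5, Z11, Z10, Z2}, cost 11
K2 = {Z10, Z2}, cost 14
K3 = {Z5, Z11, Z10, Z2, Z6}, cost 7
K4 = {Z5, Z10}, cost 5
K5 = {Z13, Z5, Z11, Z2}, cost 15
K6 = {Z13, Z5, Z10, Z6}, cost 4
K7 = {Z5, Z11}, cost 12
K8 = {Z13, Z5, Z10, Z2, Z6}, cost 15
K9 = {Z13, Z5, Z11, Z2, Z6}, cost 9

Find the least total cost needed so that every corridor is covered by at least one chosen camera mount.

11

K3, K6 cover every corridor at cost 7 + 4 = 11.
Any cover uses at least 2 camera mounts; among all covering selections none totals below 11.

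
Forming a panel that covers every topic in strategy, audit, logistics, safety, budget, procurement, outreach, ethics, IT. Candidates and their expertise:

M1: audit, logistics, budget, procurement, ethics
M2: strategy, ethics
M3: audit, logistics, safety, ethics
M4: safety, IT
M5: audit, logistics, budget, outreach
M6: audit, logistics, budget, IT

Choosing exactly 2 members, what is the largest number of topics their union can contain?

Choosing M1, M4 covers {audit, logistics, safety, budget, procurement, ethics, IT} — 7 topics.
No choice of 2 members does better; here strategy, outreach are left uncovered.

7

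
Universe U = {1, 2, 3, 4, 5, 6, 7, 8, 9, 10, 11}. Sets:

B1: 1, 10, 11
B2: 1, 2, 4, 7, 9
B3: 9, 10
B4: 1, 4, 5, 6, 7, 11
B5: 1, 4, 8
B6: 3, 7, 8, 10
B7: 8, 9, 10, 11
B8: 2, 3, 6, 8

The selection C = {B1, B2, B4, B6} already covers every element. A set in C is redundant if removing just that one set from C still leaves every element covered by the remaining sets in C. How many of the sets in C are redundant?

1

Drop B1: the rest still cover every element — redundant.
Drop B2: 2, 9 uncovered — not redundant.
Drop B4: 5, 6 uncovered — not redundant.
Drop B6: 3, 8 uncovered — not redundant.
1 redundant: B1.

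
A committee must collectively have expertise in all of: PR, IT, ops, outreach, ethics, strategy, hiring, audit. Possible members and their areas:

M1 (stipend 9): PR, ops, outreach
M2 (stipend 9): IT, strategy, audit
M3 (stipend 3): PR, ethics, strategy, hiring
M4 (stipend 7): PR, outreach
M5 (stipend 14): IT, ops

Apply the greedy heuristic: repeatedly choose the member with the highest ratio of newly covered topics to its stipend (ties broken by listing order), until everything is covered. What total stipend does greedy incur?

21

Pick 1: M3 adds 4 new (PR, ethics, strategy, hiring) at stipend 3 (ratio 4/3).
Pick 2: M1 adds 2 new (ops, outreach) at stipend 9 (ratio 2/9).
Pick 3: M2 adds 2 new (IT, audit) at stipend 9 (ratio 2/9).
Greedy total stipend: 3 + 9 + 9 = 21.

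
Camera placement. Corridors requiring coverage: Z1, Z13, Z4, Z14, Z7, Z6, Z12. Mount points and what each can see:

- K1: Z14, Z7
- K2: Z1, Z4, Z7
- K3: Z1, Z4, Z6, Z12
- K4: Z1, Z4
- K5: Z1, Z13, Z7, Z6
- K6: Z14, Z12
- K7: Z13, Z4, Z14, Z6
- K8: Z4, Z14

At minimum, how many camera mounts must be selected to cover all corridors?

K1, K3, K5 together cover {Z1, Z13, Z4, Z14, Z7, Z6, Z12} — every corridor.
No 2 of the 8 camera mounts cover everything (all 28 pairs fall short), so 3 is minimum.

3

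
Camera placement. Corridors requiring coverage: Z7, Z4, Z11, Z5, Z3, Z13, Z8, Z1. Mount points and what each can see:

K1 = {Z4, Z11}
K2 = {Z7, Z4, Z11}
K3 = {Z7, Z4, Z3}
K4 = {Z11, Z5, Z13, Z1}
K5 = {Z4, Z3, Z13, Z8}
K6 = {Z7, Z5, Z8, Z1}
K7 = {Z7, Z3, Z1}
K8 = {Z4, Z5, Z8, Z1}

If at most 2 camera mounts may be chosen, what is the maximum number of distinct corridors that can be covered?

Choosing K3, K4 covers {Z7, Z4, Z11, Z5, Z3, Z13, Z1} — 7 corridors.
No choice of 2 camera mounts does better; here Z8 is left uncovered.

7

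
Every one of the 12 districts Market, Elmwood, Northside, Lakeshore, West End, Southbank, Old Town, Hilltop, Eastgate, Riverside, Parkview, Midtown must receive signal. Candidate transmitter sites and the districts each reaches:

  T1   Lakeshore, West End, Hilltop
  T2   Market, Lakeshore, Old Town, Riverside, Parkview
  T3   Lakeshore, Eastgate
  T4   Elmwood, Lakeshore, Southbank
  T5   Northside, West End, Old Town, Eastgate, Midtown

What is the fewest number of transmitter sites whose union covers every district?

T1, T2, T4, T5 together cover {Market, Elmwood, Northside, Lakeshore, West End, Southbank, Old Town, Hilltop, Eastgate, Riverside, Parkview, Midtown} — every district.
No 3 of the 5 transmitter sites cover everything (all 10 triples fall short), so 4 is minimum.

4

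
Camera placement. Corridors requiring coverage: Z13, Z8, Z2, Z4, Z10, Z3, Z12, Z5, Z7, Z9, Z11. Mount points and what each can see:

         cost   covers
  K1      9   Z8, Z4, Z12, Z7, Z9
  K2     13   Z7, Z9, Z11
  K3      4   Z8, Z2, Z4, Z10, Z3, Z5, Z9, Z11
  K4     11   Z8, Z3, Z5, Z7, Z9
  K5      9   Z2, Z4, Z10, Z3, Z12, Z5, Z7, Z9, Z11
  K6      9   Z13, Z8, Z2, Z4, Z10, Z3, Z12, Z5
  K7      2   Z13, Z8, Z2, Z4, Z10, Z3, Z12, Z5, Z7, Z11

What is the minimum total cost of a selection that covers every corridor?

K3, K7 cover every corridor at cost 4 + 2 = 6.
Any cover uses at least 2 camera mounts; among all covering selections none totals below 6.

6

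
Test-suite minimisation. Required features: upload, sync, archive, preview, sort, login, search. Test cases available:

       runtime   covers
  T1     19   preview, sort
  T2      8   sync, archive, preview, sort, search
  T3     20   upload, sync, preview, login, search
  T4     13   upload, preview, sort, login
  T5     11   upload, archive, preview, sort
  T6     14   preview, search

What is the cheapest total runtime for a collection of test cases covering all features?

21

T2, T4 cover every feature at runtime 8 + 13 = 21.
Any cover uses at least 2 test cases; among all covering selections none totals below 21.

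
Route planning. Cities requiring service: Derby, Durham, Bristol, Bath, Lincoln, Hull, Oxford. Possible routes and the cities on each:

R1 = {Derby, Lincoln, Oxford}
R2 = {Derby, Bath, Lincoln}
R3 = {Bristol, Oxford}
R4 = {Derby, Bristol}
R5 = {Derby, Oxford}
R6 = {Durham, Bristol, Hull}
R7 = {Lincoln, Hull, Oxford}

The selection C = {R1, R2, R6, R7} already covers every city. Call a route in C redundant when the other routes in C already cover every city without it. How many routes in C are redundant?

Drop R1: the rest still cover every city — redundant.
Drop R2: Bath uncovered — not redundant.
Drop R6: Durham, Bristol uncovered — not redundant.
Drop R7: the rest still cover every city — redundant.
2 redundant: R1, R7.

2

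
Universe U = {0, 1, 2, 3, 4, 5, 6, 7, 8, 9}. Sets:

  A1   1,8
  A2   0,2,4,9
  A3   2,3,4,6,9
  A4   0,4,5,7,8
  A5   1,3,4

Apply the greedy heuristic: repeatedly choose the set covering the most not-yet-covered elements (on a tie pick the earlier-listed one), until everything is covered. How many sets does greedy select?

Pick 1: A3 covers 5 new elements (2, 3, 4, 6, 9).
Pick 2: A4 covers 4 new elements (0, 5, 7, 8).
Pick 3: A1 covers 1 new elements (1).
Greedy uses 3 sets.

3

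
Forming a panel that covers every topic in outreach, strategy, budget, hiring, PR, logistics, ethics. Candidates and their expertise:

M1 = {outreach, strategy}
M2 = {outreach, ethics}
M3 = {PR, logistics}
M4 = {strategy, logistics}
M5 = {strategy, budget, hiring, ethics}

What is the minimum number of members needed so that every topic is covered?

M1, M3, M5 together cover {outreach, strategy, budget, hiring, PR, logistics, ethics} — every topic.
No 2 of the 5 members cover everything (all 10 pairs fall short), so 3 is minimum.

3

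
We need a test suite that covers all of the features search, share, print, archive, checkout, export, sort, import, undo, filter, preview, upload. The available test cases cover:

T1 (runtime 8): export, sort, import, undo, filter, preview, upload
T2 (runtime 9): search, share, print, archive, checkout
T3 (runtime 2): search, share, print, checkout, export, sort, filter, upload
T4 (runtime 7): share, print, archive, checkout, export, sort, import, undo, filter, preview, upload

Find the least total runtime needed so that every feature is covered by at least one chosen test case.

9

T3, T4 cover every feature at runtime 2 + 7 = 9.
Any cover uses at least 2 test cases; among all covering selections none totals below 9.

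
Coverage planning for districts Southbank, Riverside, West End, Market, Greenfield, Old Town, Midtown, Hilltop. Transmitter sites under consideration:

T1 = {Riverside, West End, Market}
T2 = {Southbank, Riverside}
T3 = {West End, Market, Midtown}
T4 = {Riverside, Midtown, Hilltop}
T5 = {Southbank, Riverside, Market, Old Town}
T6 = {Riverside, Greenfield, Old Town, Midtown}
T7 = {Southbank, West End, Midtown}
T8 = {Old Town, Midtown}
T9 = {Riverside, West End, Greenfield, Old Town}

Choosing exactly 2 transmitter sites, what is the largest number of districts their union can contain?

Choosing T1, T6 covers {Riverside, West End, Market, Greenfield, Old Town, Midtown} — 6 districts.
No choice of 2 transmitter sites does better; here Southbank, Hilltop are left uncovered.

6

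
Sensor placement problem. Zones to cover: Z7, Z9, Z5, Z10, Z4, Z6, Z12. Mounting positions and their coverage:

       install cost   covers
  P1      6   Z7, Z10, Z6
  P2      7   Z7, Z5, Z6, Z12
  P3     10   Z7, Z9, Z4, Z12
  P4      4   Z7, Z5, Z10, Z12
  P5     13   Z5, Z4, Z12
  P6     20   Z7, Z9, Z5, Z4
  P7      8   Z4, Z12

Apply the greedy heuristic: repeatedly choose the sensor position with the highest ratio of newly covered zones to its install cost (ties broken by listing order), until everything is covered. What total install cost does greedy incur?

20

Pick 1: P4 adds 4 new (Z7, Z5, Z10, Z12) at install cost 4 (ratio 4/4).
Pick 2: P3 adds 2 new (Z9, Z4) at install cost 10 (ratio 2/10).
Pick 3: P1 adds 1 new (Z6) at install cost 6 (ratio 1/6).
Greedy total install cost: 4 + 10 + 6 = 20.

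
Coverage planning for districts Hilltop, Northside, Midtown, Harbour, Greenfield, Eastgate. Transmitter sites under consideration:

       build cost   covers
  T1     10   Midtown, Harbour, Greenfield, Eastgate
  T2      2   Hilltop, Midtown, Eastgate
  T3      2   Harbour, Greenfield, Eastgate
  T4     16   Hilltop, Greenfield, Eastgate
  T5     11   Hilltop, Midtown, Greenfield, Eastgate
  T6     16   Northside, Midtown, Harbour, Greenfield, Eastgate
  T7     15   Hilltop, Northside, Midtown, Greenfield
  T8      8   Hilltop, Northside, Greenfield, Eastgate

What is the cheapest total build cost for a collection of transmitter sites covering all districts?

12

T2, T3, T8 cover every district at build cost 2 + 2 + 8 = 12.
Any cover uses at least 2 transmitter sites; among all covering selections none totals below 12.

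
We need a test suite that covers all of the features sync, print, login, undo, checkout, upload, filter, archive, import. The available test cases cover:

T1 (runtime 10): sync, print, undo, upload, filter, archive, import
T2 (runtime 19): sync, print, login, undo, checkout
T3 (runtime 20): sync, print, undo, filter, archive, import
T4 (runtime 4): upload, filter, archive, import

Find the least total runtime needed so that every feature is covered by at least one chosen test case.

T2, T4 cover every feature at runtime 19 + 4 = 23.
Any cover uses at least 2 test cases; among all covering selections none totals below 23.

23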